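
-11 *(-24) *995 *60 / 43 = 15760800 / 43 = 366530.23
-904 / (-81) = 904 / 81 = 11.16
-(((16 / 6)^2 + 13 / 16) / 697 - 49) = 4916891 / 100368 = 48.99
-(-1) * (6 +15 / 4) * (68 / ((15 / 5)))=221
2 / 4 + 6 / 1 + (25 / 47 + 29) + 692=68435 / 94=728.03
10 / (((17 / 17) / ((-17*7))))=-1190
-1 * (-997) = 997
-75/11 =-6.82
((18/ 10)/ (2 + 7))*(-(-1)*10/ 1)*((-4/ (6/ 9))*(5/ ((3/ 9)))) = -180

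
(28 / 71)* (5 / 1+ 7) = 336 / 71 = 4.73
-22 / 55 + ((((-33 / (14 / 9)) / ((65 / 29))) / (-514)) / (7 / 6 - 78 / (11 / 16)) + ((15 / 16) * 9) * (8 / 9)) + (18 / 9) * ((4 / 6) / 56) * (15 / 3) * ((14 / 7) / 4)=74452068683 / 10399263420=7.16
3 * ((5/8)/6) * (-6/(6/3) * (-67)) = 62.81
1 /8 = 0.12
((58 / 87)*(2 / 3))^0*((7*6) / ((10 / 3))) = 63 / 5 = 12.60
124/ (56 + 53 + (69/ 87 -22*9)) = -1798/ 1279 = -1.41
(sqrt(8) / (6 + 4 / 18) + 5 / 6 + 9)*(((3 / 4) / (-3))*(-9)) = 81*sqrt(2) / 112 + 177 / 8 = 23.15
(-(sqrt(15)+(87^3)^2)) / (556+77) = -144542067003 / 211 - sqrt(15) / 633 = -685033492.91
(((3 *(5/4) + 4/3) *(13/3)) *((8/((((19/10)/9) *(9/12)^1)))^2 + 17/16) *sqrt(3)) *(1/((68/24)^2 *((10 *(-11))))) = -110.35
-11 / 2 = -5.50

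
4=4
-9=-9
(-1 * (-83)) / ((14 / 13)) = 1079 / 14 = 77.07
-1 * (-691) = 691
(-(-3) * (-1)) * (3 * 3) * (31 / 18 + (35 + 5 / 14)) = -7008 / 7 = -1001.14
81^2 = 6561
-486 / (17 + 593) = -243 / 305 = -0.80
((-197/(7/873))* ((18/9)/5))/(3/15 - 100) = 343962/3493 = 98.47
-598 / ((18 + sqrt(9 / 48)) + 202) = -161920 / 59569 + 184 *sqrt(3) / 59569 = -2.71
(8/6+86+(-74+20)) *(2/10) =20/3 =6.67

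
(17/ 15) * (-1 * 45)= -51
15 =15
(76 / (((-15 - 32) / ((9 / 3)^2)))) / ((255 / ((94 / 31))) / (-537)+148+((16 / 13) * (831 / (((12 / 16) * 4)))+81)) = -353704 / 13847731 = -0.03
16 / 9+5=61 / 9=6.78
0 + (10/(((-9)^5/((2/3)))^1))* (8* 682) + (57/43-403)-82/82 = -3071992465/7617321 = -403.29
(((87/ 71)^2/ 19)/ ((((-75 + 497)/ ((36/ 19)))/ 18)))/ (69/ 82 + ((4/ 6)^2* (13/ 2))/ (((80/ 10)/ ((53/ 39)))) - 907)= -10859032368/ 1539865865579267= -0.00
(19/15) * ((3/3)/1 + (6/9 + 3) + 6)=608/45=13.51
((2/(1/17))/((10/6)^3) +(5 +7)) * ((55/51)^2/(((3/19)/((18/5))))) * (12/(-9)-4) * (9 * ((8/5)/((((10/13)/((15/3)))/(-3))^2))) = -541133543808/36125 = -14979475.26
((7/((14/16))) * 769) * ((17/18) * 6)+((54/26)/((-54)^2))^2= 68719218049/1971216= 34861.33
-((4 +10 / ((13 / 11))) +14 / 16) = -1387 / 104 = -13.34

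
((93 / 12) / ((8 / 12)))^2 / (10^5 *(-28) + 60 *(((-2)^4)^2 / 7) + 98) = -60543 / 1253373056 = -0.00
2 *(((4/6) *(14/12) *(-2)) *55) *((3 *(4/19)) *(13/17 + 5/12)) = -127.67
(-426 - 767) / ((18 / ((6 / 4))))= -1193 / 12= -99.42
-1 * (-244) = 244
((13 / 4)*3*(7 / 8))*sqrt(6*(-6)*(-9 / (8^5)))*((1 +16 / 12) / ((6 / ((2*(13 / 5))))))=24843*sqrt(2) / 20480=1.72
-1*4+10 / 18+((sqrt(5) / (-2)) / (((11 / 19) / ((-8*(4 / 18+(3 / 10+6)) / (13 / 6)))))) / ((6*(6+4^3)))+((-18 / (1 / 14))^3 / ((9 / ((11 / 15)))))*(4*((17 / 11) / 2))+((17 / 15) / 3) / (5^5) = -4030390.53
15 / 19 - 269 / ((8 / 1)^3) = 2569 / 9728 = 0.26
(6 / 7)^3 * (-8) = -1728 / 343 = -5.04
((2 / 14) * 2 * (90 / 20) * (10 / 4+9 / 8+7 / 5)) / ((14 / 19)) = 34371 / 3920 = 8.77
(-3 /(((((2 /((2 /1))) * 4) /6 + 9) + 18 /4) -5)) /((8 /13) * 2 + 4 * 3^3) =-117 /39050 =-0.00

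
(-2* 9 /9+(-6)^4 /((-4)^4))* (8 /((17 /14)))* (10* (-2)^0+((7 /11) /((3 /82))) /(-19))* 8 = 15629824 /10659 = 1466.35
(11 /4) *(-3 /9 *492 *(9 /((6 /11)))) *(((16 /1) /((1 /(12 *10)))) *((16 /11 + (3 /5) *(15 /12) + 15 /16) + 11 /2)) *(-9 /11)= 101024820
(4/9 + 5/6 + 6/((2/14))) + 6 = 887/18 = 49.28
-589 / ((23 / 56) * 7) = -4712 / 23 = -204.87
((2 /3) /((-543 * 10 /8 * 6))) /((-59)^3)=4 /5018435865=0.00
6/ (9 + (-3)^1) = 1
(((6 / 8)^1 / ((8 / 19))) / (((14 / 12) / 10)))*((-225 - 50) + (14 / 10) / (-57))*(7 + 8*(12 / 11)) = -20340129 / 308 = -66039.38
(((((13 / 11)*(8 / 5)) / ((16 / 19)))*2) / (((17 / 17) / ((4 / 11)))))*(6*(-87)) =-852.46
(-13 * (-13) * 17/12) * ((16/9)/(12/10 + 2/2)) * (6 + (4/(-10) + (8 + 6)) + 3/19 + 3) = 24845704/5643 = 4402.92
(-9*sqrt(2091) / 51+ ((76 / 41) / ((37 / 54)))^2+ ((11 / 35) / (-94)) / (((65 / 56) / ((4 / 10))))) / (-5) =0.15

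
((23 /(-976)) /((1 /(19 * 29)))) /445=-12673 /434320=-0.03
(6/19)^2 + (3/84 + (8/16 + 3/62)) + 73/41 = 31659679/12847268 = 2.46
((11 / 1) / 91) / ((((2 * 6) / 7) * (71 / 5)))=55 / 11076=0.00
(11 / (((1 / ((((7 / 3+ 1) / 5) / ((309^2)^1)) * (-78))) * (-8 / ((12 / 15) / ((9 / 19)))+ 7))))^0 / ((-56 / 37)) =-37 / 56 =-0.66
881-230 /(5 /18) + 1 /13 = 690 /13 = 53.08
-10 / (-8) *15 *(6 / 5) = 45 / 2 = 22.50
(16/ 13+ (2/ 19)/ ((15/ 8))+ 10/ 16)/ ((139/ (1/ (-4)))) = -56669/ 16479840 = -0.00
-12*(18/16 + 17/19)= -921/38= -24.24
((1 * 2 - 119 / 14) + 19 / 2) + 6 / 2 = 6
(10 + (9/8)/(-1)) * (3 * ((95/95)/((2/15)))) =3195/16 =199.69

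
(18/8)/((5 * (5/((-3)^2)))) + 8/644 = 13241/16100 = 0.82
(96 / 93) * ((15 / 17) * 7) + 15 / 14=54945 / 7378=7.45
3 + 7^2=52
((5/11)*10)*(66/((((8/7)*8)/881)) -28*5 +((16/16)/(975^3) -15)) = 184028855765657/6525090000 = 28203.27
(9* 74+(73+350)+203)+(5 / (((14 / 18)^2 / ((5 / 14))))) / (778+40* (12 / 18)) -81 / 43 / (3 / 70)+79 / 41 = 3649351693037 / 2919535052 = 1249.98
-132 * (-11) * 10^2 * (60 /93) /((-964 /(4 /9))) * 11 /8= -1331000 /22413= -59.39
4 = 4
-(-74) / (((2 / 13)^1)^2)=6253 / 2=3126.50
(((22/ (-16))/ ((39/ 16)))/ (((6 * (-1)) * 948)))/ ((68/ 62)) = 341/ 3771144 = 0.00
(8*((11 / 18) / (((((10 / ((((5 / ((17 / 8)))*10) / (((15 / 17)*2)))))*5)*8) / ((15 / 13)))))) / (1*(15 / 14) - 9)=-308 / 12987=-0.02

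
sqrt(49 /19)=7 *sqrt(19) /19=1.61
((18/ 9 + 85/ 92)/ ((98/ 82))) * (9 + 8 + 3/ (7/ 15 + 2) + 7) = 10290057/ 166796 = 61.69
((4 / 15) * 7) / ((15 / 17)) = 476 / 225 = 2.12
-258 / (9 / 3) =-86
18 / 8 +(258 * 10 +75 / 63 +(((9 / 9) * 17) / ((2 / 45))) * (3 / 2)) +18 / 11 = 729689 / 231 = 3158.83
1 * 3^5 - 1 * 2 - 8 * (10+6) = 113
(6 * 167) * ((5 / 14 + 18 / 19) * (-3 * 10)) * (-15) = 78231150 / 133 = 588204.14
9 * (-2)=-18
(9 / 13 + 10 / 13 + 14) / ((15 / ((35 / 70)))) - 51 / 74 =-418 / 2405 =-0.17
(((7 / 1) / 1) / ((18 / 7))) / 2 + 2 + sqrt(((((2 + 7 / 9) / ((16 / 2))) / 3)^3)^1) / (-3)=121 / 36 - 125* sqrt(6) / 23328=3.35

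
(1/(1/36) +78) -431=-317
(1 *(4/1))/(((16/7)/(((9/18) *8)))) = 7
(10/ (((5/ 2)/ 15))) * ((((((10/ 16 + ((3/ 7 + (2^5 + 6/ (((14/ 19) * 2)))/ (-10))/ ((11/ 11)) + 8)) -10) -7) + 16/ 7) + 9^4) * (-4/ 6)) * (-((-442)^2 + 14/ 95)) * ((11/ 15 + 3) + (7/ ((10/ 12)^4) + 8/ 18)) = 238667010922047688/ 249375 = 957060695426.76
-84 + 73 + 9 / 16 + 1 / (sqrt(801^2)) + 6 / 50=-3305327 / 320400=-10.32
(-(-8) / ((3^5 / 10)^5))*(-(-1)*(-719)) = -575200000 / 847288609443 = -0.00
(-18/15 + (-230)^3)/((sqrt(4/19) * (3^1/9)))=-91252509 * sqrt(19)/5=-79552093.02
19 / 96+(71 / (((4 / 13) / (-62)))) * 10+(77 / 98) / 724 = -17401257875 / 121632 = -143064.80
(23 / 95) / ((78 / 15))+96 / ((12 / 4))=15831 / 494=32.05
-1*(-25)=25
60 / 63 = 20 / 21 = 0.95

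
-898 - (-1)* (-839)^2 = 703023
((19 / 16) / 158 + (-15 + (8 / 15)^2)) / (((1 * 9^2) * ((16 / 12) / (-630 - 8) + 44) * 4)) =-2668732627 / 2586588422400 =-0.00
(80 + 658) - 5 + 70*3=943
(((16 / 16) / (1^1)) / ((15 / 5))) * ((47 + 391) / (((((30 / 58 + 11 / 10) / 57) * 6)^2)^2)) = 8410838007091250 / 48382841521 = 173839.27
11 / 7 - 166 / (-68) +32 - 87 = -12135 / 238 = -50.99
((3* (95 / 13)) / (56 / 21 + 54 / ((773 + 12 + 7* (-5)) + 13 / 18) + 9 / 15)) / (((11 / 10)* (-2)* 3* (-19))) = 5067375 / 96770531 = 0.05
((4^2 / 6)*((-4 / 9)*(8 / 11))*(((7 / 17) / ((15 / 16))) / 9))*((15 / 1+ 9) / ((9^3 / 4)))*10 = -1835008 / 33126489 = -0.06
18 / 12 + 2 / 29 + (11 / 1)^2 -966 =-48919 / 58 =-843.43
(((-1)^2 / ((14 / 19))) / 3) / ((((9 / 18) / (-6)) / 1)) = -38 / 7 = -5.43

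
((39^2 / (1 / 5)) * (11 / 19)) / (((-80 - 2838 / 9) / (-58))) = 7277985 / 11267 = 645.96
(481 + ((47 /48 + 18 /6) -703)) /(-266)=0.82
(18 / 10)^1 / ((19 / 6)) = 54 / 95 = 0.57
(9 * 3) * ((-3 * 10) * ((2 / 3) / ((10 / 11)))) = -594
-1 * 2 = -2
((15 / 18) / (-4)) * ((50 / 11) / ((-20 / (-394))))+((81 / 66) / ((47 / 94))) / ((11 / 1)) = -53527 / 2904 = -18.43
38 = 38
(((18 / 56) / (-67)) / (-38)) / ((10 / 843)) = 7587 / 712880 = 0.01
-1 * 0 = 0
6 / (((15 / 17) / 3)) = 20.40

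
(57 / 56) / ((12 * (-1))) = -19 / 224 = -0.08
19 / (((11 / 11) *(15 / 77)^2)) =112651 / 225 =500.67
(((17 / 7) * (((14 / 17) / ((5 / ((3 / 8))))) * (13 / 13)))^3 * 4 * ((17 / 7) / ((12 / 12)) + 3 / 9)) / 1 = 261 / 7000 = 0.04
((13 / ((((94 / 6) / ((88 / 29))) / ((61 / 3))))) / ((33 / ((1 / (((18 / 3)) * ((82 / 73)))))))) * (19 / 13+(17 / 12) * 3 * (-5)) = -1527379 / 335298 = -4.56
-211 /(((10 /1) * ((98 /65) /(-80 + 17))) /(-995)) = -24563565 /28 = -877270.18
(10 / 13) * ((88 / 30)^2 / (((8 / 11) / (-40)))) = -42592 / 117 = -364.03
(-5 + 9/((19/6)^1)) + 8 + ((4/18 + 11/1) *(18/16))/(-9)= 4.44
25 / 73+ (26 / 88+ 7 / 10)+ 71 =1161747 / 16060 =72.34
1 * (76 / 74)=38 / 37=1.03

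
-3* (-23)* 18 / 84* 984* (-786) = -11435626.29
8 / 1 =8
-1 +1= 0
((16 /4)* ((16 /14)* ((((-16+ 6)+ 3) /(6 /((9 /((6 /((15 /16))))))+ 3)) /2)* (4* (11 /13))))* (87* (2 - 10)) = 7349760 /1417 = 5186.85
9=9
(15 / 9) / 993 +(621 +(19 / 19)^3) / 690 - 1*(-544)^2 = -101382925162 / 342585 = -295935.10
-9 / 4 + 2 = -1 / 4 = -0.25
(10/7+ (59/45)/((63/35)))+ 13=8594/567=15.16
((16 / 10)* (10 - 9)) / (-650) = -4 / 1625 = -0.00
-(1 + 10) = -11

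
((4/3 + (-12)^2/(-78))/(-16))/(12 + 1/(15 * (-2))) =25/9334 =0.00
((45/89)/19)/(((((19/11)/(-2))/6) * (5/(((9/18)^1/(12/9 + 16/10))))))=-405/64258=-0.01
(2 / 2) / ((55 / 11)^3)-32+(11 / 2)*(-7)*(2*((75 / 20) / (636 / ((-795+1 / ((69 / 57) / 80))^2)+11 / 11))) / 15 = -7206553887949 / 140700834500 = -51.22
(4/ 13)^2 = 16/ 169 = 0.09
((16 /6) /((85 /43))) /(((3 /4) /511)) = 703136 /765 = 919.13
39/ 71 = 0.55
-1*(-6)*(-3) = -18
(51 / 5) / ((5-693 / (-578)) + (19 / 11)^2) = 1188946 / 1070335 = 1.11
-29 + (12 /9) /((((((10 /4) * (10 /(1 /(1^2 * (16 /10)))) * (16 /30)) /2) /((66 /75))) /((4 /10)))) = -7239 /250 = -28.96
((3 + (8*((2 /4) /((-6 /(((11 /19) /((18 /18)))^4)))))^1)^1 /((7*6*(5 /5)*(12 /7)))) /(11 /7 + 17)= 8005249 /3659413680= 0.00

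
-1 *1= -1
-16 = -16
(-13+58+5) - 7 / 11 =543 / 11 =49.36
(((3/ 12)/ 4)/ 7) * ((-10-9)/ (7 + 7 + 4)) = -19/ 2016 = -0.01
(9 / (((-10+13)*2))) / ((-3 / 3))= -3 / 2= -1.50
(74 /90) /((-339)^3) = -37 /1753119855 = -0.00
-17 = -17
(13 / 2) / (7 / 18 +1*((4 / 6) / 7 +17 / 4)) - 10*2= -22222 / 1193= -18.63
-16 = -16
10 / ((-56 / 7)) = -5 / 4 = -1.25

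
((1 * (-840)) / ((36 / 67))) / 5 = -938 / 3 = -312.67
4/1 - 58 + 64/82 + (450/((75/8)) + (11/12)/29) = -74021/14268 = -5.19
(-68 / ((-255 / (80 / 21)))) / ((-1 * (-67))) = 64 / 4221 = 0.02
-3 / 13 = -0.23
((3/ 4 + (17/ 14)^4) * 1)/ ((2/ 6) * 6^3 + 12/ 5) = 561665/ 14290752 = 0.04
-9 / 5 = -1.80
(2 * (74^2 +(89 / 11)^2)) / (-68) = -162.98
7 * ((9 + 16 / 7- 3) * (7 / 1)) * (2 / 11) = 812 / 11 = 73.82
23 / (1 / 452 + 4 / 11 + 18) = 114356 / 91315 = 1.25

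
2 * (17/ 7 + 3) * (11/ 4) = 29.86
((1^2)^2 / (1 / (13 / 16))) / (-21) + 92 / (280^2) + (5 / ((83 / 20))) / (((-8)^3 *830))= -243172519 / 6481171200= -0.04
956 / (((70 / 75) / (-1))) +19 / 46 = -329687 / 322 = -1023.87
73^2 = 5329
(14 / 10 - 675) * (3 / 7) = -10104 / 35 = -288.69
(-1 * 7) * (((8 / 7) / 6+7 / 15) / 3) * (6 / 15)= -46 / 75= -0.61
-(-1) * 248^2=61504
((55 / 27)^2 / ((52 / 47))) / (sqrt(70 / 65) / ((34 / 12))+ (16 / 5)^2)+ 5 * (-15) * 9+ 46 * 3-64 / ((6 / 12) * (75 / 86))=-382844026332161 / 560199485025-1510609375 * sqrt(182) / 1553619905136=-683.42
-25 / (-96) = 25 / 96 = 0.26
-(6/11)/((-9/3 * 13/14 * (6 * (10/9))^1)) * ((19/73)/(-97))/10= -399/50629150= -0.00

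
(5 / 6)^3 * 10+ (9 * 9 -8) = 8509 / 108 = 78.79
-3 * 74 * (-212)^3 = 2115244416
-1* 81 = -81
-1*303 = -303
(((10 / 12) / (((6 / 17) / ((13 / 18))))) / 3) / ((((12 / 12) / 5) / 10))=28.42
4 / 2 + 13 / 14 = 41 / 14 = 2.93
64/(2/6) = 192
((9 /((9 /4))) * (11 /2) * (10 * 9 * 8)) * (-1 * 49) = -776160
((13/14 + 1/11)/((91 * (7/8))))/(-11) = -628/539539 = -0.00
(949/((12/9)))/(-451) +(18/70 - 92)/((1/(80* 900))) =-83414093529/12628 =-6605487.29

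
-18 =-18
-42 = -42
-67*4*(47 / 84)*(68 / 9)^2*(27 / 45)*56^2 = -6523317248 / 405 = -16106956.17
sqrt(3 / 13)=sqrt(39) / 13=0.48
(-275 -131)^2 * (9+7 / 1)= 2637376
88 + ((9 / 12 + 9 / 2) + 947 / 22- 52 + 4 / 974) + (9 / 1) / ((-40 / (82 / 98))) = 883145057 / 10499720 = 84.11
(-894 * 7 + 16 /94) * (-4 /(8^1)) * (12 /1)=1764708 /47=37546.98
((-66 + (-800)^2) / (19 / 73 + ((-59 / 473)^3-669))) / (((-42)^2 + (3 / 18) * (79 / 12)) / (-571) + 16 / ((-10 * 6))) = 338734024247065832880 / 1188640313138734741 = 284.98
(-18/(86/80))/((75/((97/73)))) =-4656/15695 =-0.30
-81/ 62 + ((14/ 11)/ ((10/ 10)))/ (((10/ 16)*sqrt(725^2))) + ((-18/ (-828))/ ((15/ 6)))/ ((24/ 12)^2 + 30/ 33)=-999360338/ 767633625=-1.30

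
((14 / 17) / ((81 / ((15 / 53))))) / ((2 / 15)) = 175 / 8109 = 0.02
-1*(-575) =575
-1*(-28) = 28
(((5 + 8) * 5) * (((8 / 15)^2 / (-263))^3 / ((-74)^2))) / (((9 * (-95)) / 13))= 11075584 / 48508110513491203125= 0.00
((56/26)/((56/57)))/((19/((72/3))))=36/13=2.77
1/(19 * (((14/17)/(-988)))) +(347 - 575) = -2038/7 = -291.14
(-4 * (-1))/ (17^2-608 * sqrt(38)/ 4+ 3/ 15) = -3800 * sqrt(38)/ 4964471-7230/ 4964471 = -0.01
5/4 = 1.25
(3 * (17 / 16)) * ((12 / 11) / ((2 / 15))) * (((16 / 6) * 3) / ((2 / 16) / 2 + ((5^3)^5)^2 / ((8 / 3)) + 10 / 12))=110160 / 184401869773864746094223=0.00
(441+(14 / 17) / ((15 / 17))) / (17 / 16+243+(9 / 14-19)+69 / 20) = 742448 / 384981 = 1.93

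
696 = 696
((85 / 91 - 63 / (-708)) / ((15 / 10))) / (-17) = -21971 / 547638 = -0.04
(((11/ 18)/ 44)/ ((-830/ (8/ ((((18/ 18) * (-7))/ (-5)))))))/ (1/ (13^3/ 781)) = -2197/ 8167698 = -0.00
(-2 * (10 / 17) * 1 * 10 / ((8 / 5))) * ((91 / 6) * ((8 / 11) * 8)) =-364000 / 561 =-648.84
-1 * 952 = -952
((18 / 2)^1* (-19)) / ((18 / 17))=-323 / 2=-161.50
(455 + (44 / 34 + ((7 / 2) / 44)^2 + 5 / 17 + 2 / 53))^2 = 10151109774489035641 / 48683329294336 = 208513.06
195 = 195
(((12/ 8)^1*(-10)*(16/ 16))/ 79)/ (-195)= 1/ 1027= 0.00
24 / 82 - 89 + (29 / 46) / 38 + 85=-264507 / 71668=-3.69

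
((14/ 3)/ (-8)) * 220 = -385/ 3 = -128.33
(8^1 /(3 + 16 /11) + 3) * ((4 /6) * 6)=940 /49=19.18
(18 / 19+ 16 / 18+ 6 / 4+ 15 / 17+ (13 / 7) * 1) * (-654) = -26952539 / 6783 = -3973.54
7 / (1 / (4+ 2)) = 42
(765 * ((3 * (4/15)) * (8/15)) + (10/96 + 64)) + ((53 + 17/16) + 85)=15887/30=529.57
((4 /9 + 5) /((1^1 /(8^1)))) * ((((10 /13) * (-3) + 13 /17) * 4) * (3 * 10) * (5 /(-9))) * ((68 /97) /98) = 1091200 /34047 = 32.05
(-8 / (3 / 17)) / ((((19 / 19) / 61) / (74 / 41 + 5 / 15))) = -2181848 / 369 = -5912.87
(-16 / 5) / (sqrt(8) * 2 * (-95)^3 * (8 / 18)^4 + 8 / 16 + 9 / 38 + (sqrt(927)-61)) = 1994544 / (-1869885 * sqrt(103) + 37561725 + 83405440000 * sqrt(2)) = 0.00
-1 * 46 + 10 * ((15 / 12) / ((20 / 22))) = -129 / 4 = -32.25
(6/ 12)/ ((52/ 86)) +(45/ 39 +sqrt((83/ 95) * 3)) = sqrt(23655)/ 95 +103/ 52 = 3.60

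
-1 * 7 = -7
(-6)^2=36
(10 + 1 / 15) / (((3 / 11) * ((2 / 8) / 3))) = 6644 / 15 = 442.93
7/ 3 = 2.33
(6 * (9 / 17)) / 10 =27 / 85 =0.32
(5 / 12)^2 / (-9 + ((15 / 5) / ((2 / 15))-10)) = 25 / 504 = 0.05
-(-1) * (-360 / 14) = -180 / 7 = -25.71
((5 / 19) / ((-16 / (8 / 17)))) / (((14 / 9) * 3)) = -15 / 9044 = -0.00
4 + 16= 20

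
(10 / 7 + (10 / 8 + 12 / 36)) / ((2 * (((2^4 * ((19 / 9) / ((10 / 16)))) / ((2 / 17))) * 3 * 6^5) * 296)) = 1265 / 2664516943872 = 0.00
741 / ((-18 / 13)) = -3211 / 6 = -535.17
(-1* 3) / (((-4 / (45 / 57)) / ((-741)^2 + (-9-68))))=6176295 / 19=325068.16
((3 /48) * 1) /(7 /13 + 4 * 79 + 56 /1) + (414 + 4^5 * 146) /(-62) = -5808422589 /2402128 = -2418.03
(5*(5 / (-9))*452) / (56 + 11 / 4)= -9040 / 423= -21.37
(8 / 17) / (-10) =-4 / 85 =-0.05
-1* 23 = -23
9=9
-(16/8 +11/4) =-19/4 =-4.75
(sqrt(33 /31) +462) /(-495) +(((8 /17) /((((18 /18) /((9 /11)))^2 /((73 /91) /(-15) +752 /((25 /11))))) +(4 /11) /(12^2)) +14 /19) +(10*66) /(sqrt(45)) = -sqrt(1023) /15345 +44*sqrt(5) +332968982659 /3200897700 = 202.41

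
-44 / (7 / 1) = -44 / 7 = -6.29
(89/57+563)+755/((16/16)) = 75215/57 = 1319.56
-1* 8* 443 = -3544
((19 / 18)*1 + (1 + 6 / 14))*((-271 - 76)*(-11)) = 1194721 / 126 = 9481.91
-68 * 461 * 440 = -13793120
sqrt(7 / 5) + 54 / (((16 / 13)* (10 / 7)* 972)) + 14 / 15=2779 / 2880 + sqrt(35) / 5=2.15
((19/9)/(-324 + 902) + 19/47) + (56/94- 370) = -1919519/5202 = -369.00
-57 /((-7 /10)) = 570 /7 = 81.43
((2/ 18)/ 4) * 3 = 1/ 12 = 0.08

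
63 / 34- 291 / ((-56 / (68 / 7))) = 43593 / 833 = 52.33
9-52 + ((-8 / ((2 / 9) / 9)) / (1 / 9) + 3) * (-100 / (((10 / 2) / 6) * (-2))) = -174823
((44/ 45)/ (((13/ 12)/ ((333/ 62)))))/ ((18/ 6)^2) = 0.54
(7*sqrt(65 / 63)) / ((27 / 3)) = sqrt(455) / 27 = 0.79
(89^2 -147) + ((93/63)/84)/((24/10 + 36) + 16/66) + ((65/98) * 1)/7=7774.10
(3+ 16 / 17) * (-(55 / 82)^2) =-202675 / 114308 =-1.77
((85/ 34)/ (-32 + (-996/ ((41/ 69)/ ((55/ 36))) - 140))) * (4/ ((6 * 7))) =-205/ 2352987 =-0.00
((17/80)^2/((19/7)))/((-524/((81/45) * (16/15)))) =-6069/99560000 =-0.00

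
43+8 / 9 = 395 / 9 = 43.89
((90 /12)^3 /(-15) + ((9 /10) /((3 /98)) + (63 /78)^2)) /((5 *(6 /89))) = 386527 /67600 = 5.72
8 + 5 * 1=13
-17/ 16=-1.06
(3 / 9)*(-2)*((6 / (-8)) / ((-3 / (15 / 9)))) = -5 / 18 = -0.28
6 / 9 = 2 / 3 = 0.67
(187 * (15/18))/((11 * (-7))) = -85/42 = -2.02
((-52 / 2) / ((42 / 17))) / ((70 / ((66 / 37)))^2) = -0.01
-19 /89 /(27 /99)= -209 /267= -0.78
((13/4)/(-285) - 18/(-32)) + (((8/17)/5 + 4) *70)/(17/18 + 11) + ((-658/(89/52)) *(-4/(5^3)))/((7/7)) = 36.85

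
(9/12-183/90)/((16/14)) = -539/480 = -1.12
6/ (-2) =-3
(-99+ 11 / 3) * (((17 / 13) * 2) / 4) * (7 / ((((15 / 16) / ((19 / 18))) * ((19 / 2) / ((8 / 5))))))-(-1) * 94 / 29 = -4668658 / 58725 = -79.50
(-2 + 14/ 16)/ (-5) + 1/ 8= 7/ 20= 0.35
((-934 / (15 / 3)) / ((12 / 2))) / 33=-467 / 495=-0.94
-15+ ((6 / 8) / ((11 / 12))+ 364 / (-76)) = -3965 / 209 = -18.97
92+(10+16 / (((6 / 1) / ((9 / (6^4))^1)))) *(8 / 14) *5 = 22798 / 189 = 120.62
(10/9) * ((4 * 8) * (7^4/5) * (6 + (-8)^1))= -34147.56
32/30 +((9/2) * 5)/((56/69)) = 28.79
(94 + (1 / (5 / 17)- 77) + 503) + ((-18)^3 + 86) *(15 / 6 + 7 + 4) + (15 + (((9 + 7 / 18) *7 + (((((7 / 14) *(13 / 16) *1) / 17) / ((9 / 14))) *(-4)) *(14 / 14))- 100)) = -26202789 / 340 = -77067.03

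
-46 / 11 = -4.18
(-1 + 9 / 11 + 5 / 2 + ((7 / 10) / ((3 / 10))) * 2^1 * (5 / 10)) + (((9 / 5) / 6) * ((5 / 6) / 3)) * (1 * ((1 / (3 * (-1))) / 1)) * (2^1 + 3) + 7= 4559 / 396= 11.51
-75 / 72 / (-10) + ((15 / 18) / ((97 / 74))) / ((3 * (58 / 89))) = 173915 / 405072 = 0.43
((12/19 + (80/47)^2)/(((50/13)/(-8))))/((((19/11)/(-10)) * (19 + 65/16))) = 2710968832/1471293405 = 1.84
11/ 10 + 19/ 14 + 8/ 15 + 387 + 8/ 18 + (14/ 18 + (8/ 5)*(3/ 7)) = 123448/ 315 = 391.90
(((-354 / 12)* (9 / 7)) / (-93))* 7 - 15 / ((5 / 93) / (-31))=536415 / 62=8651.85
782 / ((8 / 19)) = 7429 / 4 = 1857.25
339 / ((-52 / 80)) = -6780 / 13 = -521.54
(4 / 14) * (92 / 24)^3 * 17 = 206839 / 756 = 273.60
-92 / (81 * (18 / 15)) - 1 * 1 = -473 / 243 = -1.95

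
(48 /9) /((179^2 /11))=176 /96123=0.00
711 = 711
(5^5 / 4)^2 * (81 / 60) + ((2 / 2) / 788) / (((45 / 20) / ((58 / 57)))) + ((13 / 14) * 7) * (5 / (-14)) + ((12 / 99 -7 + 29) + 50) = 410397690309239 / 498028608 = 824044.41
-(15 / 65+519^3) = -1817378670 / 13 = -139798359.23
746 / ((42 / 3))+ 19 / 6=2371 / 42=56.45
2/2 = 1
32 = 32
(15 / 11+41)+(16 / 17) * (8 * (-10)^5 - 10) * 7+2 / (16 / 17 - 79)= -1307897042504 / 248149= -5270611.78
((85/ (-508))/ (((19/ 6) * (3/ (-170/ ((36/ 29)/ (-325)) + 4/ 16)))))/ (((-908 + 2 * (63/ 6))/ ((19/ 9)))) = 136192015/ 72996552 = 1.87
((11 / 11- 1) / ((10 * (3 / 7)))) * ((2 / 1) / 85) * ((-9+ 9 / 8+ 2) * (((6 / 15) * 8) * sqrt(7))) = 0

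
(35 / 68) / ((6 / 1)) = 35 / 408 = 0.09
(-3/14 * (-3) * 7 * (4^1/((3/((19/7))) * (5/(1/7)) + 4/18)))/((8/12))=4617/6653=0.69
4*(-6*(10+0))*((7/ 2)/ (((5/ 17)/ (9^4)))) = -18738216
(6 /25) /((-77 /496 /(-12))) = 35712 /1925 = 18.55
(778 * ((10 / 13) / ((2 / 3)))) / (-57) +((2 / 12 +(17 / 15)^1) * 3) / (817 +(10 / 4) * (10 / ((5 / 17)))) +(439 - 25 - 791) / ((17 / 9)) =-215.33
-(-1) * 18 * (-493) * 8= -70992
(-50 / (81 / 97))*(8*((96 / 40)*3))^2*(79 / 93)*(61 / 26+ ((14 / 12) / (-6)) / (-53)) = -228678632960 / 576693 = -396534.44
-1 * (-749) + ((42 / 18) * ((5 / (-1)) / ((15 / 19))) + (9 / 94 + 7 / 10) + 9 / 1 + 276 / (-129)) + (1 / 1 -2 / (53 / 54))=3570915127 / 4820085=740.84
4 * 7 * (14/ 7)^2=112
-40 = -40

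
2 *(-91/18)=-91/9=-10.11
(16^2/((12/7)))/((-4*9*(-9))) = 112/243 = 0.46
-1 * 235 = -235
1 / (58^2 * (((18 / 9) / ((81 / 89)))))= 81 / 598792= 0.00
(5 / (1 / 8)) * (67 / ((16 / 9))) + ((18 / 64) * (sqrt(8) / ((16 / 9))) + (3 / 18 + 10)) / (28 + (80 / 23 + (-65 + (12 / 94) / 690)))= 1638479575 / 1087104-437805 * sqrt(2) / 46383104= 1507.18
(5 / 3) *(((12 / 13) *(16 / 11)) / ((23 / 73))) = 23360 / 3289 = 7.10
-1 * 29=-29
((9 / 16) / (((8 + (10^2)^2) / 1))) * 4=1 / 4448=0.00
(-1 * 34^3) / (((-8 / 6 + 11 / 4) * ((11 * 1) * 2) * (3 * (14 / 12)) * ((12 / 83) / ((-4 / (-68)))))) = -11288 / 77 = -146.60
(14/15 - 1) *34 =-34/15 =-2.27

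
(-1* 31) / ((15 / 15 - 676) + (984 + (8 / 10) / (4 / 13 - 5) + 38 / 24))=-113460 / 1136111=-0.10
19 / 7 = 2.71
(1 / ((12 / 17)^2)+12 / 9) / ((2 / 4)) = 481 / 72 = 6.68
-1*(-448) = 448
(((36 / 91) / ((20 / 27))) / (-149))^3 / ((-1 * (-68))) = -14348907 / 21188582704971500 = -0.00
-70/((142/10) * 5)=-70/71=-0.99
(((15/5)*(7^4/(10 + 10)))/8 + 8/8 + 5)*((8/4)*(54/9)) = 24489/40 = 612.22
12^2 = 144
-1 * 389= -389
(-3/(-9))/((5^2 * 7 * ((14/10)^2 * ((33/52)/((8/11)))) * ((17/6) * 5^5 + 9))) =832/6621264111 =0.00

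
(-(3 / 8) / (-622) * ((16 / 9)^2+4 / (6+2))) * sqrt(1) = 0.00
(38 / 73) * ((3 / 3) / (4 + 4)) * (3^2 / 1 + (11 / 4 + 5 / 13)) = 11989 / 15184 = 0.79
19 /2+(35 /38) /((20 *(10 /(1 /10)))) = 144407 /15200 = 9.50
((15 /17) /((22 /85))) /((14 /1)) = 75 /308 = 0.24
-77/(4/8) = -154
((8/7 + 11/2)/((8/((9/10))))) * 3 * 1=2511/1120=2.24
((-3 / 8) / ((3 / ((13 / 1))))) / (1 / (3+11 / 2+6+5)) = -507 / 16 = -31.69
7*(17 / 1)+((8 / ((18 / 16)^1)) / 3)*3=1135 / 9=126.11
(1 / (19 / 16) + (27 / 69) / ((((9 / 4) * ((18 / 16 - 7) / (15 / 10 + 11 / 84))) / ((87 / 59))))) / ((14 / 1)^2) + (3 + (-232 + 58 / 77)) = -1043554742957 / 4572125173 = -228.24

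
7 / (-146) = -7 / 146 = -0.05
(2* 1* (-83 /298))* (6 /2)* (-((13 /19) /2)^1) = 3237 /5662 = 0.57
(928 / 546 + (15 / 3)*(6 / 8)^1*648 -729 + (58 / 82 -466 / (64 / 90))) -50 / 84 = 62531513 / 59696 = 1047.50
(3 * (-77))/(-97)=231/97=2.38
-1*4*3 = -12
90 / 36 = 5 / 2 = 2.50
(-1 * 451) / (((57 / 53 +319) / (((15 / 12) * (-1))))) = 119515 / 67856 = 1.76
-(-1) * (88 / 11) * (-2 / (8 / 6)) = -12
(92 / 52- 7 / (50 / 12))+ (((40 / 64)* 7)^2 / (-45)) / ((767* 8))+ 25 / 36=69238163 / 88358400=0.78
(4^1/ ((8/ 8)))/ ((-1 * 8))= -1/ 2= -0.50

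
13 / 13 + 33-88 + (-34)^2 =1102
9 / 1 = 9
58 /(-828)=-29 /414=-0.07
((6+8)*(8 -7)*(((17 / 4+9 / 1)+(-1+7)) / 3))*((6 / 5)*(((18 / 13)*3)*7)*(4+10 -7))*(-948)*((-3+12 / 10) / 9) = 1352031912 / 325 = 4160098.19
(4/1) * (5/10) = 2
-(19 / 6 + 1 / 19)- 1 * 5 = -937 / 114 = -8.22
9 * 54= 486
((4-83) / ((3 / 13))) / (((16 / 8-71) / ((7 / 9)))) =7189 / 1863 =3.86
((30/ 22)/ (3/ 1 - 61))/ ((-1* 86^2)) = 15/ 4718648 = 0.00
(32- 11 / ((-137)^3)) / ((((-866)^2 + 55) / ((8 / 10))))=329133228 / 9642715174415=0.00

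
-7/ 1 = -7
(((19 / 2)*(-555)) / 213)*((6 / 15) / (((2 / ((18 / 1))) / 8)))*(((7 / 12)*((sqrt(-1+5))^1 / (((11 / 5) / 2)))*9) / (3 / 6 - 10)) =559440 / 781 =716.31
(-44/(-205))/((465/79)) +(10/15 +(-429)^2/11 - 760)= 15971.70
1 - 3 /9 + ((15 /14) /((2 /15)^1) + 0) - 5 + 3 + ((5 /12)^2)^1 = 6931 /1008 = 6.88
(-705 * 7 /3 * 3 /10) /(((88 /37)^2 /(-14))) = 9458421 /7744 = 1221.39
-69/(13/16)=-1104/13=-84.92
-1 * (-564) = 564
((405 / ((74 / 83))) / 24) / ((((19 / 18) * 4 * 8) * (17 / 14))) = 0.46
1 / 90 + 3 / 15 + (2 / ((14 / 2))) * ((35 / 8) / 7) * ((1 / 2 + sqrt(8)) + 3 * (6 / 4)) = 5 * sqrt(2) / 14 + 1391 / 1260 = 1.61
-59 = -59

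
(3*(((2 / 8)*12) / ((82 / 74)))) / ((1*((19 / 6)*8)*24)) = 333 / 24928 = 0.01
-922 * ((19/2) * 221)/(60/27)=-871082.55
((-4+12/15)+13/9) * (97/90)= -7663/4050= -1.89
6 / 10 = 3 / 5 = 0.60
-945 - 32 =-977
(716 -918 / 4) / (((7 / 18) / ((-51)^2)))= 3253851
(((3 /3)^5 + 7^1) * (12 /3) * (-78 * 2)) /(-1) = 4992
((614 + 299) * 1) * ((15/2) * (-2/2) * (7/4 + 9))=-588885/8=-73610.62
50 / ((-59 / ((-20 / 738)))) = 0.02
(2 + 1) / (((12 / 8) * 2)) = 1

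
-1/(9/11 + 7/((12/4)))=-0.32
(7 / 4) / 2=7 / 8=0.88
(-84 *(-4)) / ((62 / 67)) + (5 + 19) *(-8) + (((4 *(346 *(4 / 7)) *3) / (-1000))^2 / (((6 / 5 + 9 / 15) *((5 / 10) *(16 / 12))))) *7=138292176 / 678125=203.93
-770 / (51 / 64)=-49280 / 51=-966.27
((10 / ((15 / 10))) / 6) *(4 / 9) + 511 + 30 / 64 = 1327007 / 2592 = 511.96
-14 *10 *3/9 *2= -280/3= -93.33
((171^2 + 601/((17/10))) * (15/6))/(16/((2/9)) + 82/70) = 88043725/87074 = 1011.14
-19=-19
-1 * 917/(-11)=83.36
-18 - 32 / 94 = -862 / 47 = -18.34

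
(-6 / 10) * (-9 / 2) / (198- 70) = 27 / 1280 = 0.02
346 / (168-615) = -346 / 447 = -0.77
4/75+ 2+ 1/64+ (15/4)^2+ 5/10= 79831/4800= 16.63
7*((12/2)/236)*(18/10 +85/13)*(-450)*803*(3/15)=-82257714/767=-107246.04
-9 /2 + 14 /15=-107 /30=-3.57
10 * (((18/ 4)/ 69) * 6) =3.91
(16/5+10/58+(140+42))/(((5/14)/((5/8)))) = 188153/580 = 324.40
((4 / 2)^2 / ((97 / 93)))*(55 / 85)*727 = 2974884 / 1649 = 1804.05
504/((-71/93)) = -46872/71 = -660.17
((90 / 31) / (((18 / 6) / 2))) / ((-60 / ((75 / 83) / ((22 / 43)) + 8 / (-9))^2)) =-207849889 / 8372367036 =-0.02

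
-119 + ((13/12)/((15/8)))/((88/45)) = -5223/44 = -118.70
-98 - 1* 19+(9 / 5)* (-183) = -2232 / 5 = -446.40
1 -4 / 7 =3 / 7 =0.43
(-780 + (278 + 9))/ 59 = -493/ 59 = -8.36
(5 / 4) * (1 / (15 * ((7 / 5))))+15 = 1265 / 84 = 15.06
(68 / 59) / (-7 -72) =-68 / 4661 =-0.01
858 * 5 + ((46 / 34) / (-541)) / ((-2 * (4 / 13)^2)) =1262568047 / 294304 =4290.01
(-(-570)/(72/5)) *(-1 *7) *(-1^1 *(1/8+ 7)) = 63175/32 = 1974.22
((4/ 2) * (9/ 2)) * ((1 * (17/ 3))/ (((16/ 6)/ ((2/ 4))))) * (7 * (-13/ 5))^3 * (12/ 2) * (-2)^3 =2767112.71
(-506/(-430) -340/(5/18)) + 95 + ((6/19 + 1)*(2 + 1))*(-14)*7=-6187408/4085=-1514.67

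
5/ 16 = 0.31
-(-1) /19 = 1 /19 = 0.05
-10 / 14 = -5 / 7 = -0.71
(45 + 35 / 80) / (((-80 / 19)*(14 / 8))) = -6.17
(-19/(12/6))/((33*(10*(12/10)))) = -19/792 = -0.02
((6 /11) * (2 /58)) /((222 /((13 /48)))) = 13 /566544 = 0.00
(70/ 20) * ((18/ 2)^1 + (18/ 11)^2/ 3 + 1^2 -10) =378/ 121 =3.12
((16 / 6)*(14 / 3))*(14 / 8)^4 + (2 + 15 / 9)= 17335 / 144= 120.38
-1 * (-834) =834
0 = 0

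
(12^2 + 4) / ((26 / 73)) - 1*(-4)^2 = 5194 / 13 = 399.54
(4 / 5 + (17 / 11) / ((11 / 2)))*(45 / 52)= 2943 / 3146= 0.94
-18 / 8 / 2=-9 / 8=-1.12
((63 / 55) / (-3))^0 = 1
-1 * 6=-6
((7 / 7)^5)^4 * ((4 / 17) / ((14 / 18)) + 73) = 8723 / 119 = 73.30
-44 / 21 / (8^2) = -0.03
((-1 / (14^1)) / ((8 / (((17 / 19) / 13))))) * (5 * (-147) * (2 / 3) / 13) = 595 / 25688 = 0.02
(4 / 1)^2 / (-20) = -4 / 5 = -0.80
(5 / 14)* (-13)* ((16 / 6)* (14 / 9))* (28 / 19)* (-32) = 465920 / 513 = 908.23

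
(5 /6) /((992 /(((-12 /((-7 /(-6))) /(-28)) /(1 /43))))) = 645 /48608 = 0.01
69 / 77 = 0.90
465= 465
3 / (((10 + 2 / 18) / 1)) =27 / 91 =0.30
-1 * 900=-900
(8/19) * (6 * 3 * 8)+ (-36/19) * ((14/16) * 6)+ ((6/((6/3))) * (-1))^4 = 2502/19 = 131.68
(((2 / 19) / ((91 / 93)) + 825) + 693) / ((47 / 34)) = 89243472 / 81263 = 1098.21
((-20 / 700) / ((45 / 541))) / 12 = -541 / 18900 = -0.03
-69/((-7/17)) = 1173/7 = 167.57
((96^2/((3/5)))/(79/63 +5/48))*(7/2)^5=8131898880/1369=5940028.40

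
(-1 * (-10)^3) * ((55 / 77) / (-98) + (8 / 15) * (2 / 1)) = 1090100 / 1029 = 1059.38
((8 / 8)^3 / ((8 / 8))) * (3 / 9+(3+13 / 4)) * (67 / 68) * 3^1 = 5293 / 272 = 19.46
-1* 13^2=-169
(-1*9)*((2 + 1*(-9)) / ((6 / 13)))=273 / 2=136.50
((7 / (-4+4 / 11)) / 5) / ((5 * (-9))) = 77 / 9000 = 0.01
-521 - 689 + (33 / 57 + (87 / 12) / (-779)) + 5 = -1204.43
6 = 6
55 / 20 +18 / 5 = 127 / 20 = 6.35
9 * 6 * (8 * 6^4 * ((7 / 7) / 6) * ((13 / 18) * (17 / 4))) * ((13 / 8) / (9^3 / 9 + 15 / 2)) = 310284 / 59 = 5259.05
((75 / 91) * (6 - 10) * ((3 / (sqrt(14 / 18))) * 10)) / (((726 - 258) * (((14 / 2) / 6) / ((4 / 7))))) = -0.12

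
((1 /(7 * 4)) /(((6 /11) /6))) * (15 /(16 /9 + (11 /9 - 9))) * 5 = -275 /56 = -4.91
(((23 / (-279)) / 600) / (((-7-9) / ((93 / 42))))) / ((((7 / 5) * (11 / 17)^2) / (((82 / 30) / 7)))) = 272527 / 21515155200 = 0.00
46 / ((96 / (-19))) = -437 / 48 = -9.10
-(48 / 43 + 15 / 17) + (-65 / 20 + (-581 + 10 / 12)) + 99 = -4266835 / 8772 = -486.42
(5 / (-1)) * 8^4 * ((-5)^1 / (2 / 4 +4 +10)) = 204800 / 29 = 7062.07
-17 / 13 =-1.31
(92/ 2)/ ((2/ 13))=299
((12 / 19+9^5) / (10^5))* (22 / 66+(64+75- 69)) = 78909991 / 1900000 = 41.53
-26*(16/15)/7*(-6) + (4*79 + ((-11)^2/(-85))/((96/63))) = 6451461/19040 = 338.84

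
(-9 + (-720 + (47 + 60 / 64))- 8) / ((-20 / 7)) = 15435 / 64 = 241.17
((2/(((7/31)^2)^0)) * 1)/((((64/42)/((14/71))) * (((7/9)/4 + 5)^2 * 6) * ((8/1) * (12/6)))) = 3969/39724784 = 0.00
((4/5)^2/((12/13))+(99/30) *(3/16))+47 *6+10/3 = 687949/2400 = 286.65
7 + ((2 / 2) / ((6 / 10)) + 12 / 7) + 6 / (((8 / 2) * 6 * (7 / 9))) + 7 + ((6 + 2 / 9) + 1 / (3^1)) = 6113 / 252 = 24.26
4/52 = 1/13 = 0.08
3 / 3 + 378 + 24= 403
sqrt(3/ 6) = sqrt(2)/ 2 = 0.71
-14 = -14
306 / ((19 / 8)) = 2448 / 19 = 128.84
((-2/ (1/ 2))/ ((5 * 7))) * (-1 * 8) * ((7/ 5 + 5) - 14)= -1216/ 175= -6.95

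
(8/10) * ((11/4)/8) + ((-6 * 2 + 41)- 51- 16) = -1509/40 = -37.72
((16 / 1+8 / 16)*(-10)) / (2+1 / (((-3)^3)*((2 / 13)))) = -1782 / 19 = -93.79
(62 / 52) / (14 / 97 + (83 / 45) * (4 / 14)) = 947205 / 533312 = 1.78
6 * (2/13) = 0.92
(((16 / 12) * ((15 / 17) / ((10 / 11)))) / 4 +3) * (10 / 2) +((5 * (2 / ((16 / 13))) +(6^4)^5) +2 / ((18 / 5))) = 4475137930637113589 / 1224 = 3656158440063001.30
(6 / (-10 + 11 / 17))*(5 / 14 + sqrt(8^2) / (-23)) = -51 / 8533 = -0.01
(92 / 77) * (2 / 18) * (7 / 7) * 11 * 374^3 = 4812853408 / 63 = 76394498.54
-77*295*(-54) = 1226610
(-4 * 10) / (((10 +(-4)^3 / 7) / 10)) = -1400 / 3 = -466.67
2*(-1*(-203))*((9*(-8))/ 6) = -4872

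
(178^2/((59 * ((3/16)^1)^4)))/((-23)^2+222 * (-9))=-2076442624/7020351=-295.77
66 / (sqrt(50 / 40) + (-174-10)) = -48576 / 135419-132 * sqrt(5) / 135419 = -0.36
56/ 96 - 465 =-5573/ 12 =-464.42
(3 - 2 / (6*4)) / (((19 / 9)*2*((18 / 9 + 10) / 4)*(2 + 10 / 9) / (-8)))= -45 / 76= -0.59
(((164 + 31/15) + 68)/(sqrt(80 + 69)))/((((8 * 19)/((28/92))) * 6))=24577 * sqrt(149)/46881360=0.01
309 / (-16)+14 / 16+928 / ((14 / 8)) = 57327 / 112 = 511.85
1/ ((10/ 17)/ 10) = 17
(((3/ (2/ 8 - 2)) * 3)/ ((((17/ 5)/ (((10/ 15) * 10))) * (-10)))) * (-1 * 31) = -3720/ 119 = -31.26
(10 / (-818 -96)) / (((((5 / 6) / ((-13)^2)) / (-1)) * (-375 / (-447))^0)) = 1014 / 457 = 2.22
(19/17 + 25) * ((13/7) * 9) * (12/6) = 873.08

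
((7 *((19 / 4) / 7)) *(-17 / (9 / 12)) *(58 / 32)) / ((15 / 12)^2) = -9367 / 75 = -124.89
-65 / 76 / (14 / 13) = -845 / 1064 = -0.79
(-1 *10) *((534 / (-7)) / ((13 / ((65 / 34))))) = 13350 / 119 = 112.18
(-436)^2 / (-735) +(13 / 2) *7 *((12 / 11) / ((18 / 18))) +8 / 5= -335362 / 1617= -207.40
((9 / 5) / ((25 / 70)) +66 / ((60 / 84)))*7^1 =17052 / 25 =682.08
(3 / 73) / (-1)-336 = -24531 / 73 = -336.04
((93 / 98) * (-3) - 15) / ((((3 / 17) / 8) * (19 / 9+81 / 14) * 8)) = -89199 / 6965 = -12.81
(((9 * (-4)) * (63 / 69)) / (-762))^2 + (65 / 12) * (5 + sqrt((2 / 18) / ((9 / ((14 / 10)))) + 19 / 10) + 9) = 13 * sqrt(15530) / 216 + 3882264911 / 51193446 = 83.34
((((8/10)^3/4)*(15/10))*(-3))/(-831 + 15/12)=0.00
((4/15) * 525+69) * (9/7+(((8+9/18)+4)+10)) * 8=278388/7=39769.71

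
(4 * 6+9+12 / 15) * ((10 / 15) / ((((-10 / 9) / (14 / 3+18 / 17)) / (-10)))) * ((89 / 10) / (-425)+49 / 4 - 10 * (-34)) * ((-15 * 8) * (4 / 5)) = -7091774234688 / 180625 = -39262417.91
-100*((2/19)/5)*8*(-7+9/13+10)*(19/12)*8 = -10240/13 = -787.69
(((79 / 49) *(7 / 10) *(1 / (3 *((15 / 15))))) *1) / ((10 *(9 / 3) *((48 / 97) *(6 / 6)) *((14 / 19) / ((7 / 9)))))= 145597 / 5443200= 0.03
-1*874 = -874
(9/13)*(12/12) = 9/13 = 0.69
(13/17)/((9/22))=286/153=1.87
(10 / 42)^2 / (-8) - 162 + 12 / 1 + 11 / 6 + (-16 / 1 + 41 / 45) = -2879953 / 17640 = -163.26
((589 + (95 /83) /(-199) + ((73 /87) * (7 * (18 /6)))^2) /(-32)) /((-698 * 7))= 1784933585 /310264841792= 0.01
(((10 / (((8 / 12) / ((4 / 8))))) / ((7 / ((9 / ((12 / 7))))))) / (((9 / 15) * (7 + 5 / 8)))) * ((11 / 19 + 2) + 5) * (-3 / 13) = -32400 / 15067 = -2.15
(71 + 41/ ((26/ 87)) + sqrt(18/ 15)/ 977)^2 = 5413 * sqrt(30)/ 63505 + 139841214139061/ 3226308020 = 43344.50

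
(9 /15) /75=1 /125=0.01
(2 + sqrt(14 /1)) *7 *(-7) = -49 *sqrt(14) - 98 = -281.34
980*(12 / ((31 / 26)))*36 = 11007360 / 31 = 355076.13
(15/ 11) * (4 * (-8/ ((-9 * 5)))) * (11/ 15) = 32/ 45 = 0.71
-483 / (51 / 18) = -2898 / 17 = -170.47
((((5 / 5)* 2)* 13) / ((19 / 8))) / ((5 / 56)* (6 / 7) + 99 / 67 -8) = -2731456 / 1608293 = -1.70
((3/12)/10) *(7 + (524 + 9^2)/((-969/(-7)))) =5509/19380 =0.28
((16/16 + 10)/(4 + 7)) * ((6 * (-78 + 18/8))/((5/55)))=-9999/2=-4999.50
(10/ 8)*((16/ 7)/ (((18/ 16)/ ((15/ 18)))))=2.12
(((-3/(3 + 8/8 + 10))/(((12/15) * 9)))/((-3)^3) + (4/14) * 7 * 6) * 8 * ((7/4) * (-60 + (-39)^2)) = 26510819/108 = 245470.55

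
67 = 67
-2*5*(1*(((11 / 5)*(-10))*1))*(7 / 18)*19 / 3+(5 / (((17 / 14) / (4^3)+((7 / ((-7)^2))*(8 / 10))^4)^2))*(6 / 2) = 15140181990799028870 / 365077277346123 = 41471.17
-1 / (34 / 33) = -33 / 34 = -0.97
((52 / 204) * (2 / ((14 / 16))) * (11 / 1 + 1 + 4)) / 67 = 3328 / 23919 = 0.14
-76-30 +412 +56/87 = 26678/87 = 306.64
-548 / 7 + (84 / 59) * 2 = -31156 / 413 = -75.44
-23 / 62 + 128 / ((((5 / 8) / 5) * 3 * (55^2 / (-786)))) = -89.06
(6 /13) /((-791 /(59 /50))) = -177 /257075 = -0.00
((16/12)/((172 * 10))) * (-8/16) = -1/2580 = -0.00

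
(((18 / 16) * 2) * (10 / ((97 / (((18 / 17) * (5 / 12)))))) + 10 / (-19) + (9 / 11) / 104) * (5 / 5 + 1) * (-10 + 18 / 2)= 0.83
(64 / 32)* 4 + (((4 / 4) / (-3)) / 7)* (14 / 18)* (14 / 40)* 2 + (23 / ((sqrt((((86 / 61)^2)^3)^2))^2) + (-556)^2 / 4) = 1707857686821811341204427734289 / 22096077445654314246696960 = 77292.35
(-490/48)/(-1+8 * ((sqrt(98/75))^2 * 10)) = -1225/12424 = -0.10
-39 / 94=-0.41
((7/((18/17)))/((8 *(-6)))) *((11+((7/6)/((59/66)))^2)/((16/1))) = -438515/4010112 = -0.11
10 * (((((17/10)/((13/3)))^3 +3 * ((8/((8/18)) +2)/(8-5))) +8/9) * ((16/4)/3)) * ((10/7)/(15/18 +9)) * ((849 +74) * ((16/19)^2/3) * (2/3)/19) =60232335337472/193888737315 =310.65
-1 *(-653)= 653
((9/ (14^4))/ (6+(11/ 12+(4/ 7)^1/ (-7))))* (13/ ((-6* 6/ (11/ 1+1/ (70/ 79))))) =-33111/ 220562720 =-0.00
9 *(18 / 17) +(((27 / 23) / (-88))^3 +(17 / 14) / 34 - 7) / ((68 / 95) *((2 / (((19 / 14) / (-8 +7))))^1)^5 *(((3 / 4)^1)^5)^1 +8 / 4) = 195849976211766221487 / 190173592143728714752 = 1.03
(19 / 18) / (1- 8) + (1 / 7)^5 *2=-45583 / 302526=-0.15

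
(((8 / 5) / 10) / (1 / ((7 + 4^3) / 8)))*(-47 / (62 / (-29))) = 96773 / 3100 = 31.22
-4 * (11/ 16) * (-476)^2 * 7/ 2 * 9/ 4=-9813573/ 2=-4906786.50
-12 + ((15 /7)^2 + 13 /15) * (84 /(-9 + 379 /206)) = -66532 /875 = -76.04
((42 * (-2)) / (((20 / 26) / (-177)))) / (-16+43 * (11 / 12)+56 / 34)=771.17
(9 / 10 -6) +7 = 19 / 10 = 1.90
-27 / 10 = -2.70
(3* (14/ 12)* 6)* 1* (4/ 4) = 21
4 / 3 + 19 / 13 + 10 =499 / 39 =12.79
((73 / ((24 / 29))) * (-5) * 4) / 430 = -2117 / 516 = -4.10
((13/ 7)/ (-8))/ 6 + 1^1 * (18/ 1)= 6035/ 336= 17.96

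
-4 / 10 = -2 / 5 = -0.40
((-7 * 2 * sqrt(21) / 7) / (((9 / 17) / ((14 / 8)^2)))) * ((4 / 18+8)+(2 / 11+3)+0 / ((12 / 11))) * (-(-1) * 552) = -21630511 * sqrt(21) / 297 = -333749.00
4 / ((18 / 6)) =1.33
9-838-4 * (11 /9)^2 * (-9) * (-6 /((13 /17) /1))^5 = -594057922729 /371293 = -1599970.70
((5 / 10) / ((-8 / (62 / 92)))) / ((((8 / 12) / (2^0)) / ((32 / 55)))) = -93 / 2530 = -0.04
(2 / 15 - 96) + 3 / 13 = -95.64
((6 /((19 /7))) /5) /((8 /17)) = 357 /380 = 0.94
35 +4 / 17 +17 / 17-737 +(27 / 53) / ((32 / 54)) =-10089831 / 14416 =-699.91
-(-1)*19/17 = 19/17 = 1.12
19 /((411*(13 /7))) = 133 /5343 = 0.02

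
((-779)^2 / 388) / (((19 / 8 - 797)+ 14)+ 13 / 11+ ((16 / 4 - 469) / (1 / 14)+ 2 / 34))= -226958534 / 1057777143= -0.21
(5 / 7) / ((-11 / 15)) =-75 / 77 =-0.97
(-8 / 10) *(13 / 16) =-13 / 20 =-0.65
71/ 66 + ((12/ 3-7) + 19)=1127/ 66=17.08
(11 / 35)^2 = 0.10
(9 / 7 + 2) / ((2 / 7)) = 23 / 2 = 11.50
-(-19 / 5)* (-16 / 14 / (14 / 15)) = -228 / 49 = -4.65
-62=-62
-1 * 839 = -839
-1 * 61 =-61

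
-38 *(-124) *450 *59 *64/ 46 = 4003315200/ 23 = 174057182.61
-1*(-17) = 17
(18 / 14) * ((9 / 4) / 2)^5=531441 / 229376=2.32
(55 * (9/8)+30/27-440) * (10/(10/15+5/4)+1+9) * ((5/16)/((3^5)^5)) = -23751875/11224879497900864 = -0.00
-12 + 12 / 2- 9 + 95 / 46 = -595 / 46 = -12.93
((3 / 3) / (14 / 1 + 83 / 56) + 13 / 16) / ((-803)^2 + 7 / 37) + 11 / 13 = 3640536632807 / 4302445467840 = 0.85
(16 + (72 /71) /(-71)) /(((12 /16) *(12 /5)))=402920 /45369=8.88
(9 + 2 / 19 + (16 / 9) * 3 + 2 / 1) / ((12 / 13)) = 17.81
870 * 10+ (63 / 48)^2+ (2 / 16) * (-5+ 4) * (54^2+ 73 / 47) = 100311127 / 12032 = 8337.03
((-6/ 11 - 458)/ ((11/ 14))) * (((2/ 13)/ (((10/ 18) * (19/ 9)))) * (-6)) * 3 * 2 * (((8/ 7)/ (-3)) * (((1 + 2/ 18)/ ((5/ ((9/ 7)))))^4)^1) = -193093632/ 27599495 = -7.00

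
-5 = -5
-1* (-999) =999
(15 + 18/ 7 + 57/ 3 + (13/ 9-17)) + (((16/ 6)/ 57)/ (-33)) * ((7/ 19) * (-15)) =584396/ 27797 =21.02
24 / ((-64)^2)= 3 / 512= 0.01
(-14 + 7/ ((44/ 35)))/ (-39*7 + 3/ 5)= 0.03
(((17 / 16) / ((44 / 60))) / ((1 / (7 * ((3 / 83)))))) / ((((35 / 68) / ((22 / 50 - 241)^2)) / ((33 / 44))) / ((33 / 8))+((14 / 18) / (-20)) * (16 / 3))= -15874899378075 / 8981740621856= -1.77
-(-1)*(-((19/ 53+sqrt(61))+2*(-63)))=6659/ 53 -sqrt(61)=117.83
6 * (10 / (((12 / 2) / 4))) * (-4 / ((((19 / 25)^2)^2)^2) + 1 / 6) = -72902516239180 / 50950689123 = -1430.84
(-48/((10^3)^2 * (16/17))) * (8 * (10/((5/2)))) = -51/31250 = -0.00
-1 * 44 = -44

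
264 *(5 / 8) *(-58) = -9570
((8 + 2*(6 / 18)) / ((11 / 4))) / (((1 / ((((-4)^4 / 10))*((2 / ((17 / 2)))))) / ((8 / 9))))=425984 / 25245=16.87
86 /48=43 /24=1.79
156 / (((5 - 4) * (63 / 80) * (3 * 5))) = 832 / 63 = 13.21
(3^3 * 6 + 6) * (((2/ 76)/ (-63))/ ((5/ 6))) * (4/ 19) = -32/ 1805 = -0.02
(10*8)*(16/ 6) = 640/ 3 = 213.33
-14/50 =-7/25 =-0.28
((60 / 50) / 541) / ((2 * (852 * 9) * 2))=1 / 13827960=0.00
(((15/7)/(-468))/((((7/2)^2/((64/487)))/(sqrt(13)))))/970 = -32 *sqrt(13)/631916103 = -0.00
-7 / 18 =-0.39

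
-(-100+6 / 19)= 99.68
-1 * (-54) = 54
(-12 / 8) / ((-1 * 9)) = 1 / 6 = 0.17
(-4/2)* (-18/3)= 12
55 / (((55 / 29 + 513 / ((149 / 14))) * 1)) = 237655 / 216473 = 1.10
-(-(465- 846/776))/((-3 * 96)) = -59999/37248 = -1.61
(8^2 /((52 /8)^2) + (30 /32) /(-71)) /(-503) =-0.00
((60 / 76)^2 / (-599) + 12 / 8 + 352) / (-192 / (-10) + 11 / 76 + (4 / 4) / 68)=12994844455 / 711665311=18.26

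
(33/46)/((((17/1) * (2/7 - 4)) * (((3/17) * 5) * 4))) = -77/23920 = -0.00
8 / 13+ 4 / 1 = 60 / 13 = 4.62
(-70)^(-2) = 1 / 4900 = 0.00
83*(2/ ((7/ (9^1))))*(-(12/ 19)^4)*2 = -61959168/ 912247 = -67.92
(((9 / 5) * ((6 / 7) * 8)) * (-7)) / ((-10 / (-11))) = -2376 / 25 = -95.04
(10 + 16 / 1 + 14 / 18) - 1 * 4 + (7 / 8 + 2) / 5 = 8407 / 360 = 23.35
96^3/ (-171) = -98304/ 19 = -5173.89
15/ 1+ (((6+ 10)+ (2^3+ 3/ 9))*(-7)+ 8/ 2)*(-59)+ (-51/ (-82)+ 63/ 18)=1209433/ 123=9832.79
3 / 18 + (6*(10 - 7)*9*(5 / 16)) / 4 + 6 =1807 / 96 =18.82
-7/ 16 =-0.44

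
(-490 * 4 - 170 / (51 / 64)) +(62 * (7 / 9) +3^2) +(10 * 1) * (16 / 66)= -209255 / 99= -2113.69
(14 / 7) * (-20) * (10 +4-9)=-200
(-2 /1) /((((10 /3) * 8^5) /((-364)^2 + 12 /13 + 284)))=-647307 /266240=-2.43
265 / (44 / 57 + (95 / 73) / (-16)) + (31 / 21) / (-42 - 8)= 18523346713 / 48275850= 383.70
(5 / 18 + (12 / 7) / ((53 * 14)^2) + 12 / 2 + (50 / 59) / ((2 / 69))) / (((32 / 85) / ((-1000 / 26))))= -386110825128125 / 106415212176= -3628.34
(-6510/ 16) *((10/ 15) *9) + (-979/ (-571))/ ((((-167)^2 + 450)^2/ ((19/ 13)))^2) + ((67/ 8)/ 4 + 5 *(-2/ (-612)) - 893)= -59727813121650170171848945367/ 17924761484372084512970592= -3332.14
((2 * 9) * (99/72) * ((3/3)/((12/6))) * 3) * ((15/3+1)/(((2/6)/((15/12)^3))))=334125/256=1305.18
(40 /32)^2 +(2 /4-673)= -10735 /16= -670.94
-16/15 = -1.07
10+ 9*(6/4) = 47/2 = 23.50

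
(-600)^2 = 360000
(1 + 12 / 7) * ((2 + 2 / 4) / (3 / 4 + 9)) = 190 / 273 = 0.70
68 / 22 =34 / 11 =3.09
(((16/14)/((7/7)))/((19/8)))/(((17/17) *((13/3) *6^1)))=32/1729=0.02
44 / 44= 1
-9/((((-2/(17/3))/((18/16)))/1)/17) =7803/16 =487.69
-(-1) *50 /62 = 25 /31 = 0.81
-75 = -75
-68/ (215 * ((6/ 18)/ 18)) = -3672/ 215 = -17.08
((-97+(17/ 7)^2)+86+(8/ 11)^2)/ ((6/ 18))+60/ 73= -5582226/ 432817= -12.90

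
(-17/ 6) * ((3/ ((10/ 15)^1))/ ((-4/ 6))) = 153/ 8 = 19.12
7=7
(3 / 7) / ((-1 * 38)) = -3 / 266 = -0.01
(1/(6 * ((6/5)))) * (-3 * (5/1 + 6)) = -55/12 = -4.58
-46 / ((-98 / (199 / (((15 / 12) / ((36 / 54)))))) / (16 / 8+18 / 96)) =4577 / 42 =108.98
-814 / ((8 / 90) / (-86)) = 787545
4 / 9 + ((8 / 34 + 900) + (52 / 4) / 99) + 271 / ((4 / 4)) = 657386 / 561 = 1171.81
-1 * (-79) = 79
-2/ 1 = -2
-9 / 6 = -3 / 2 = -1.50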